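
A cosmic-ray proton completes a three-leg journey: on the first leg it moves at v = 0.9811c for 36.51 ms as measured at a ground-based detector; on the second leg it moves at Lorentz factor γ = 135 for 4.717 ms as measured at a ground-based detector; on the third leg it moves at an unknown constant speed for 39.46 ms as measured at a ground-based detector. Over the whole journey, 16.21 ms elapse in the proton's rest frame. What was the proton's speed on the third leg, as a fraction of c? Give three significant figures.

β = 0.973

Leg 1: γ = 1/√(1 − 0.9811²) = 1/√0.03744 = 5.168; τ_1 = 36.51/5.168 = 7.065 ms.
Leg 2: γ = 135; τ_2 = 4.717/135.0 = 0.03494 ms.
Leg 3: speed unknown; τ_3 = 39.46/γ_3.
Total proper time: 7.065 + 0.03494 + τ_3 = 16.21, so τ_3 = 16.21 − 7.100 = 9.110 ms.
γ_3 = 39.46/9.110 = 4.331; β = √(1 − 1/γ²) = √0.9467.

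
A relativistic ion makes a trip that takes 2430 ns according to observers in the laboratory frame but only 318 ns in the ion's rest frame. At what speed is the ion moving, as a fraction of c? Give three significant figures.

v = 0.991c

The proper time is measured in the ion's rest frame (both events occur at the ion's location); Δt is measured in the laboratory frame. γ = Δt/τ = 2430/318 = 7.642.
β = √(1 − 1/γ²) = √(1 − 0.01713) = √0.9829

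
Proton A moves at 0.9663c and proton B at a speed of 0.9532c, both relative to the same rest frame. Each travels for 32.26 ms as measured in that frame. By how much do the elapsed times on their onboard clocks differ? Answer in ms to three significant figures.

A: γ = 1/√(1 − 0.9663²) = 1/√0.06626 = 3.885; τ_A = 32.26/3.885 = 8.304 ms.
B: γ = 1/√(1 − 0.9532²) = 1/√0.09141 = 3.308; τ_B = 32.26/3.308 = 9.754 ms.

|τ_A − τ_B| = 1.45 ms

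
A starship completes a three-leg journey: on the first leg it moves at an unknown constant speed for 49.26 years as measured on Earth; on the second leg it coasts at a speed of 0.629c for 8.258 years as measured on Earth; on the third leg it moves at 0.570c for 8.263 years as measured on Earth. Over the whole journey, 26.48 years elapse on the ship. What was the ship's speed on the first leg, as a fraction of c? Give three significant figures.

β = 0.963

Leg 1: speed unknown; τ_1 = 49.26/γ_1.
Leg 2: γ = 1/√(1 − 0.629²) = 1/√0.6044 = 1.286; τ_2 = 8.258/1.286 = 6.420 years.
Leg 3: γ = 1/√(1 − 0.570²) = 1/√0.6751 = 1.217; τ_3 = 8.263/1.217 = 6.789 years.
Total proper time: τ_1 + 6.420 + 6.789 = 26.48, so τ_1 = 26.48 − 13.21 = 13.27 years.
γ_1 = 49.26/13.27 = 3.712; β = √(1 − 1/γ²) = √0.9274.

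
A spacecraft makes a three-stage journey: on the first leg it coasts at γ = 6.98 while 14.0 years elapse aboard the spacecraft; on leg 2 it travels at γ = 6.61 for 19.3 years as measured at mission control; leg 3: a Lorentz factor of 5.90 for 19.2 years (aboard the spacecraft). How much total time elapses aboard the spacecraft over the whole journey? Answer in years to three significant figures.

τ = 36.1 years

Leg 1: 14.0 years is already measured aboard the spacecraft.
Leg 2: γ = 6.61; τ_2 = 19.3/6.610 = 2.920 years.
Leg 3: 19.2 years is already measured aboard the spacecraft.
Total: 14.00 + 2.920 + 19.20 years.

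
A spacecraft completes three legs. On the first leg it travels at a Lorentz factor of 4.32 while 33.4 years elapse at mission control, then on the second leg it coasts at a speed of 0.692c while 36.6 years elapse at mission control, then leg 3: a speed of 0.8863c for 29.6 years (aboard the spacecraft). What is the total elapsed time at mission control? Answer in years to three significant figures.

Leg 1: 33.4 years is already measured at mission control.
Leg 2: 36.6 years is already measured at mission control.
Leg 3: γ = 1/√(1 − 0.8863²) = 1/√0.2145 = 2.159; Δt_3 = 2.159 × 29.6 = 63.92 years.
Total: 33.40 + 36.60 + 63.92 years.

Δt = 134 years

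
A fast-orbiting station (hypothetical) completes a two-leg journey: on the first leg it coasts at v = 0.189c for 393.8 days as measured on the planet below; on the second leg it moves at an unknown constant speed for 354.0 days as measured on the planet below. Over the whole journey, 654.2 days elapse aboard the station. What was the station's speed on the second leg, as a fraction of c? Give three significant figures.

Leg 1: γ = 1/√(1 − 0.189²) = 1/√0.9643 = 1.018; τ_1 = 393.8/1.018 = 386.7 days.
Leg 2: speed unknown; τ_2 = 354.0/γ_2.
Total proper time: 386.7 + τ_2 = 654.2, so τ_2 = 654.2 − 386.7 = 267.5 days.
γ_2 = 354.0/267.5 = 1.323; β = √(1 − 1/γ²) = √0.4290.

β = 0.655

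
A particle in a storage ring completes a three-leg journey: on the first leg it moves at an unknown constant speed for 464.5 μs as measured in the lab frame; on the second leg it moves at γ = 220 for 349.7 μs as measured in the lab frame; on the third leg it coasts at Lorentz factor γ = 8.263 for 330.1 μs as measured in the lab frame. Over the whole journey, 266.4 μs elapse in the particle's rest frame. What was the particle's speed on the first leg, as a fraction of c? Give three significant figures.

β = 0.875

Leg 1: speed unknown; τ_1 = 464.5/γ_1.
Leg 2: γ = 220; τ_2 = 349.7/220.0 = 1.590 μs.
Leg 3: γ = 8.263; τ_3 = 330.1/8.263 = 39.95 μs.
Total proper time: τ_1 + 1.590 + 39.95 = 266.4, so τ_1 = 266.4 − 41.54 = 224.9 μs.
γ_1 = 464.5/224.9 = 2.066; β = √(1 − 1/γ²) = √0.7657.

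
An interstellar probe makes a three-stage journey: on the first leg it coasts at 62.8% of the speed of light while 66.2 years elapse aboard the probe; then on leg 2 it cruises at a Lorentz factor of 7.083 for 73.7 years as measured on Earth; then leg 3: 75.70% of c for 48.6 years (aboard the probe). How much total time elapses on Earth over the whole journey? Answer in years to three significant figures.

Leg 1: β = 0.628; γ = 1/√(1 − 0.628²) = 1/√0.6056 = 1.285; Δt_1 = 1.285 × 66.2 = 85.07 years.
Leg 2: 73.7 years is already measured on Earth.
Leg 3: β = 0.7570; γ = 1/√(1 − 0.7570²) = 1/√0.4270 = 1.530; Δt_3 = 1.530 × 48.6 = 74.38 years.
Total: 85.07 + 73.70 + 74.38 years.

Δt = 233 years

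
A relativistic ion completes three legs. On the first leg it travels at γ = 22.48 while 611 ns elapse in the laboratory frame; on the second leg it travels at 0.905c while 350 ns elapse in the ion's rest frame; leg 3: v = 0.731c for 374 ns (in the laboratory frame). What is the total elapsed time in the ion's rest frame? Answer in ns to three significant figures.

Leg 1: γ = 22.48; τ_1 = 611/22.48 = 27.18 ns.
Leg 2: 350 ns is already measured in the ion's rest frame.
Leg 3: γ = 1/√(1 − 0.731²) = 1/√0.4656 = 1.465; τ_3 = 374/1.465 = 255.2 ns.
Total: 27.18 + 350.0 + 255.2 ns.

τ = 632 ns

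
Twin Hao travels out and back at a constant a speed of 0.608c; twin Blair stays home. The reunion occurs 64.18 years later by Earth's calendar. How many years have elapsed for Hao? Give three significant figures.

τ = 51.0 years

γ = 1/√(1 − 0.608²) = 1/√0.6303 = 1.260
Hao's clock measures proper time along the trip: τ = Δt/γ = 64.18/1.260 years.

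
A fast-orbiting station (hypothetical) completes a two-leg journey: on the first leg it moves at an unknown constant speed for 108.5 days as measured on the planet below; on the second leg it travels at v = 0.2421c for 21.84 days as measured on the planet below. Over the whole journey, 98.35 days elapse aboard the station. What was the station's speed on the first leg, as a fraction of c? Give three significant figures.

Leg 1: speed unknown; τ_1 = 108.5/γ_1.
Leg 2: γ = 1/√(1 − 0.2421²) = 1/√0.9414 = 1.031; τ_2 = 21.84/1.031 = 21.19 days.
Total proper time: τ_1 + 21.19 = 98.35, so τ_1 = 98.35 − 21.19 = 77.16 days.
γ_1 = 108.5/77.16 = 1.406; β = √(1 − 1/γ²) = √0.4943.

β = 0.703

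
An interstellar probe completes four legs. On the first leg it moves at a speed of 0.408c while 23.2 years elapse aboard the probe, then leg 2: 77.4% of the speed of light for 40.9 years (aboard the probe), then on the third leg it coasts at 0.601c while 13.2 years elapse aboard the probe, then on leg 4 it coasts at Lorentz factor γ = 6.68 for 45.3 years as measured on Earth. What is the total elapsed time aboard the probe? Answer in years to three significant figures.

Leg 1: 23.2 years is already measured aboard the probe.
Leg 2: 40.9 years is already measured aboard the probe.
Leg 3: 13.2 years is already measured aboard the probe.
Leg 4: γ = 6.68; τ_4 = 45.3/6.680 = 6.781 years.
Total: 23.20 + 40.90 + 13.20 + 6.781 years.

τ = 84.1 years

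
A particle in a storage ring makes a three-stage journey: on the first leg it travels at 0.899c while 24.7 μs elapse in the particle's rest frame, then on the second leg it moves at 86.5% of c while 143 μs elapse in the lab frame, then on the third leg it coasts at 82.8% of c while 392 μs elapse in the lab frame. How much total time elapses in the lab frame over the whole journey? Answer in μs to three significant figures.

Leg 1: γ = 1/√(1 − 0.899²) = 1/√0.1918 = 2.283; Δt_1 = 2.283 × 24.7 = 56.40 μs.
Leg 2: 143 μs is already measured in the lab frame.
Leg 3: 392 μs is already measured in the lab frame.
Total: 56.40 + 143.0 + 392.0 μs.

Δt = 591 μs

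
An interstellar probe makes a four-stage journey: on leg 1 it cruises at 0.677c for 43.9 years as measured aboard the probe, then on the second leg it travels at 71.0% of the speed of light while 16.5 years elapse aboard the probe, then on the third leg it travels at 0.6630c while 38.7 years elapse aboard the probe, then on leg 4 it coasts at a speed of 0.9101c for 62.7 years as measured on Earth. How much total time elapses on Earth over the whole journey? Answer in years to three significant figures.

Δt = 197 years

Leg 1: γ = 1/√(1 − 0.677²) = 1/√0.5417 = 1.359; Δt_1 = 1.359 × 43.9 = 59.65 years.
Leg 2: β = 0.710; γ = 1/√(1 − 0.710²) = 1/√0.4959 = 1.420; Δt_2 = 1.420 × 16.5 = 23.43 years.
Leg 3: γ = 1/√(1 − 0.6630²) = 1/√0.5604 = 1.336; Δt_3 = 1.336 × 38.7 = 51.70 years.
Leg 4: 62.7 years is already measured on Earth.
Total: 59.65 + 23.43 + 51.70 + 62.70 years.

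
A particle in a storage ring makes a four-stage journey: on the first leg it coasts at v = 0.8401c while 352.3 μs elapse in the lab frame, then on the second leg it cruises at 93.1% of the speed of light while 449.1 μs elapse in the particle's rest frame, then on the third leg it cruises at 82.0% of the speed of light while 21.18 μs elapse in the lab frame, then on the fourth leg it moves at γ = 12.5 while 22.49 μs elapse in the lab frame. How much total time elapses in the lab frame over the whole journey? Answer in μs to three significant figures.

Leg 1: 352.3 μs is already measured in the lab frame.
Leg 2: β = 0.931; γ = 1/√(1 − 0.931²) = 1/√0.1332 = 2.740; Δt_2 = 2.740 × 449.1 = 1230 μs.
Leg 3: 21.18 μs is already measured in the lab frame.
Leg 4: 22.49 μs is already measured in the lab frame.
Total: 352.3 + 1230 + 21.18 + 22.49 μs.

Δt = 1630 μs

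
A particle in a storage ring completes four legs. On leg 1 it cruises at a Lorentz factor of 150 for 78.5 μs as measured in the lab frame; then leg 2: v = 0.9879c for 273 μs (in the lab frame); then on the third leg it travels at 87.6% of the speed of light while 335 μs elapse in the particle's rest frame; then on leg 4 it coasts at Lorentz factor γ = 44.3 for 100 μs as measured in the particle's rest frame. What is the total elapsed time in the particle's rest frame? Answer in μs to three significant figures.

τ = 478 μs

Leg 1: γ = 150; τ_1 = 78.5/150.0 = 0.5233 μs.
Leg 2: γ = 1/√(1 − 0.9879²) = 1/√0.02405 = 6.448; τ_2 = 273/6.448 = 42.34 μs.
Leg 3: 335 μs is already measured in the particle's rest frame.
Leg 4: 100 μs is already measured in the particle's rest frame.
Total: 0.5233 + 42.34 + 335.0 + 100.0 μs.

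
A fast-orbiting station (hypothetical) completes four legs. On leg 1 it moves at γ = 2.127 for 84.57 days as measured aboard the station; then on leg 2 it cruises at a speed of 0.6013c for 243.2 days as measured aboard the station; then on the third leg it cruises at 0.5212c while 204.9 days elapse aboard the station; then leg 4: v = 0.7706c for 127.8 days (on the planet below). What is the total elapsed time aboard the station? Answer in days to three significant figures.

τ = 614 days

Leg 1: 84.57 days is already measured aboard the station.
Leg 2: 243.2 days is already measured aboard the station.
Leg 3: 204.9 days is already measured aboard the station.
Leg 4: γ = 1/√(1 − 0.7706²) = 1/√0.4062 = 1.569; τ_4 = 127.8/1.569 = 81.45 days.
Total: 84.57 + 243.2 + 204.9 + 81.45 days.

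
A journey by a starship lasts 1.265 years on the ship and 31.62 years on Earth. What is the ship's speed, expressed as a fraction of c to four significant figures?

β = 0.9992

The proper time is measured on the ship (both events occur at the ship's location); Δt is measured on Earth. γ = Δt/τ = 31.62/1.265 = 25.00.
β = √(1 − 1/γ²) = √(1 − 0.001601) = √0.9984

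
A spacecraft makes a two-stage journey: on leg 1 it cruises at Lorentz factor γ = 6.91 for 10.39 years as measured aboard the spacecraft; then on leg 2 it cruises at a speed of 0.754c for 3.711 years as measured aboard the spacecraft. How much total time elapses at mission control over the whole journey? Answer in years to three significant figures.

Leg 1: γ = 6.91; Δt_1 = 6.910 × 10.39 = 71.79 years.
Leg 2: γ = 1/√(1 − 0.754²) = 1/√0.4315 = 1.522; Δt_2 = 1.522 × 3.711 = 5.649 years.
Total: 71.79 + 5.649 years.

Δt = 77.4 years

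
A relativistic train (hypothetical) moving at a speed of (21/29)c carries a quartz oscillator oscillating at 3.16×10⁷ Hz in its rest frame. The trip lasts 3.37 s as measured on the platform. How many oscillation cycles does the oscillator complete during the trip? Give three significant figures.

N = 7.34×10⁷

γ = 1/√(1 − (21/29)²) = 29/20 = 1.450
The oscillator's own cycle count is N = f × τ where τ is the proper time on the train. τ = Δt/γ = 3.37/1.450 = 2.324 s = 2.324×10⁰ s.
N = 3.16×10⁷ × 2.324×10⁰ = 7.344×10⁷.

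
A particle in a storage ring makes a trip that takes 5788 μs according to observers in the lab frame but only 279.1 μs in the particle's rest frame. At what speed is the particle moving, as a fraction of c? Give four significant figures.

β = 0.9988

The proper time is measured in the particle's rest frame (both events occur at the particle's location); Δt is measured in the lab frame. γ = Δt/τ = 5788/279.1 = 20.74.
β = √(1 − 1/γ²) = √(1 − 0.002325) = √0.9977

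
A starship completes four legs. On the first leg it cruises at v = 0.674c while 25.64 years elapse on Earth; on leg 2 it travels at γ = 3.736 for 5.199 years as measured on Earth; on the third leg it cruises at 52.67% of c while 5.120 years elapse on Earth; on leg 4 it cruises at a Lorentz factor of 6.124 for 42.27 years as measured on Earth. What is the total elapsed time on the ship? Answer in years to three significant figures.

Leg 1: γ = 1/√(1 − 0.674²) = 1/√0.5457 = 1.354; τ_1 = 25.64/1.354 = 18.94 years.
Leg 2: γ = 3.736; τ_2 = 5.199/3.736 = 1.392 years.
Leg 3: β = 0.5267; γ = 1/√(1 − 0.5267²) = 1/√0.7226 = 1.176; τ_3 = 5.120/1.176 = 4.352 years.
Leg 4: γ = 6.124; τ_4 = 42.27/6.124 = 6.902 years.
Total: 18.94 + 1.392 + 4.352 + 6.902 years.

τ = 31.6 years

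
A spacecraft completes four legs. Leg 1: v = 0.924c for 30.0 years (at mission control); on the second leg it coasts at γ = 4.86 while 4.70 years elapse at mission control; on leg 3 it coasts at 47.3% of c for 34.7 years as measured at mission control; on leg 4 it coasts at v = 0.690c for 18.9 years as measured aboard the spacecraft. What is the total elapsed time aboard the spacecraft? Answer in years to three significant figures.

τ = 61.9 years

Leg 1: γ = 1/√(1 − 0.924²) = 1/√0.1462 = 2.615; τ_1 = 30.0/2.615 = 11.47 years.
Leg 2: γ = 4.86; τ_2 = 4.70/4.860 = 0.9671 years.
Leg 3: β = 0.473; γ = 1/√(1 − 0.473²) = 1/√0.7763 = 1.135; τ_3 = 34.7/1.135 = 30.57 years.
Leg 4: 18.9 years is already measured aboard the spacecraft.
Total: 11.47 + 0.9671 + 30.57 + 18.90 years.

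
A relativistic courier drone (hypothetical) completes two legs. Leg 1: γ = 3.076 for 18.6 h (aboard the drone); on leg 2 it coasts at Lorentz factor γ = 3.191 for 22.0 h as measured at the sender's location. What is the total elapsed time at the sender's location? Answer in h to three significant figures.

Δt = 79.2 h

Leg 1: γ = 3.076; Δt_1 = 3.076 × 18.6 = 57.21 h.
Leg 2: 22.0 h is already measured at the sender's location.
Total: 57.21 + 22.00 h.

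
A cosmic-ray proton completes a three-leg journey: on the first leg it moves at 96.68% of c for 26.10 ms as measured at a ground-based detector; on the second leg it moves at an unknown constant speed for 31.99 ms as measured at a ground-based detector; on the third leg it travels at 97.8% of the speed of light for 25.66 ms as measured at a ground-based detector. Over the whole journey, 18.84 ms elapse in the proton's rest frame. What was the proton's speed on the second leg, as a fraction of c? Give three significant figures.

β = 0.977

Leg 1: β = 0.9668; γ = 1/√(1 − 0.9668²) = 1/√0.06530 = 3.913; τ_1 = 26.10/3.913 = 6.669 ms.
Leg 2: speed unknown; τ_2 = 31.99/γ_2.
Leg 3: β = 0.978; γ = 1/√(1 − 0.978²) = 1/√0.04352 = 4.794; τ_3 = 25.66/4.794 = 5.353 ms.
Total proper time: 6.669 + τ_2 + 5.353 = 18.84, so τ_2 = 18.84 − 12.02 = 6.818 ms.
γ_2 = 31.99/6.818 = 4.692; β = √(1 − 1/γ²) = √0.9546.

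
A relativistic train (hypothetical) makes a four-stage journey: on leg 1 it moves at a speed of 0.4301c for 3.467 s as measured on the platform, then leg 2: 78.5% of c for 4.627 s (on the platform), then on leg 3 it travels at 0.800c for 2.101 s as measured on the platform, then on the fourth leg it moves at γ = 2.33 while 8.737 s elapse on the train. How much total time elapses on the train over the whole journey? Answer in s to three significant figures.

Leg 1: γ = 1/√(1 − 0.4301²) = 1/√0.8150 = 1.108; τ_1 = 3.467/1.108 = 3.130 s.
Leg 2: β = 0.785; γ = 1/√(1 − 0.785²) = 1/√0.3838 = 1.614; τ_2 = 4.627/1.614 = 2.866 s.
Leg 3: γ = 1/√(1 − 0.800²) = 5/3 ≈ 1.667; τ_3 = 2.101/1.667 = 1.261 s.
Leg 4: 8.737 s is already measured on the train.
Total: 3.130 + 2.866 + 1.261 + 8.737 s.

τ = 16.0 s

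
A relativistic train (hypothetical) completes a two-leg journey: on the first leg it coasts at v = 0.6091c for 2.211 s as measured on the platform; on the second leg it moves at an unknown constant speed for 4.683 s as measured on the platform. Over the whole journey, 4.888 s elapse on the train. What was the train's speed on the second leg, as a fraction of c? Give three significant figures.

β = 0.743

Leg 1: γ = 1/√(1 − 0.6091²) = 1/√0.6290 = 1.261; τ_1 = 2.211/1.261 = 1.754 s.
Leg 2: speed unknown; τ_2 = 4.683/γ_2.
Total proper time: 1.754 + τ_2 = 4.888, so τ_2 = 4.888 − 1.754 = 3.134 s.
γ_2 = 4.683/3.134 = 1.494; β = √(1 − 1/γ²) = √0.5520.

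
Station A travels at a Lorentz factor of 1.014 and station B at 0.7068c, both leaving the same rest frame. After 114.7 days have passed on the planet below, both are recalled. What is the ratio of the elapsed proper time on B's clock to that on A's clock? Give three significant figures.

τ_B/τ_A = 0.717

A: γ = 1.014. B: γ = 1/√(1 − 0.7068²) = 1/√0.5004 = 1.414.
τ_A/τ_B = γ_B/γ_A = 1.414/1.014 = 1.394, so τ_B/τ_A = 0.7173.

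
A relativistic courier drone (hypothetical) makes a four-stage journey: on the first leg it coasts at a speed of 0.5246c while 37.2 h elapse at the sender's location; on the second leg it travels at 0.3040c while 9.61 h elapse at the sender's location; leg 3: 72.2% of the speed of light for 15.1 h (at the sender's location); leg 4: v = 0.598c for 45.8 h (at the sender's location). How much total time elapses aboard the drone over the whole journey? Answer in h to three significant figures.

τ = 88.0 h

Leg 1: γ = 1/√(1 − 0.5246²) = 1/√0.7248 = 1.175; τ_1 = 37.2/1.175 = 31.67 h.
Leg 2: γ = 1/√(1 − 0.3040²) = 1/√0.9076 = 1.050; τ_2 = 9.61/1.050 = 9.155 h.
Leg 3: β = 0.722; γ = 1/√(1 − 0.722²) = 1/√0.4787 = 1.445; τ_3 = 15.1/1.445 = 10.45 h.
Leg 4: γ = 1/√(1 − 0.598²) = 1/√0.6424 = 1.248; τ_4 = 45.8/1.248 = 36.71 h.
Total: 31.67 + 9.155 + 10.45 + 36.71 h.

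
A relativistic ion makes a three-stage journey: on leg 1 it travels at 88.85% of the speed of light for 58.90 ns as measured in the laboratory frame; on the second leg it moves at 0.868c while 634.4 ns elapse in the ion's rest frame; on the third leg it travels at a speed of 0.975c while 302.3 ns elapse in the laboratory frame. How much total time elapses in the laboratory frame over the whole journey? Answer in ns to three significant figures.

Leg 1: 58.90 ns is already measured in the laboratory frame.
Leg 2: γ = 1/√(1 − 0.868²) = 1/√0.2466 = 2.014; Δt_2 = 2.014 × 634.4 = 1278 ns.
Leg 3: 302.3 ns is already measured in the laboratory frame.
Total: 58.90 + 1278 + 302.3 ns.

Δt = 1640 ns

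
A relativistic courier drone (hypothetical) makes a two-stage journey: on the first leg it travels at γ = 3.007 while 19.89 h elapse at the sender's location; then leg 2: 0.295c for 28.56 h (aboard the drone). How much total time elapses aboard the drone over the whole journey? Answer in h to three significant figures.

τ = 35.2 h

Leg 1: γ = 3.007; τ_1 = 19.89/3.007 = 6.615 h.
Leg 2: 28.56 h is already measured aboard the drone.
Total: 6.615 + 28.56 h.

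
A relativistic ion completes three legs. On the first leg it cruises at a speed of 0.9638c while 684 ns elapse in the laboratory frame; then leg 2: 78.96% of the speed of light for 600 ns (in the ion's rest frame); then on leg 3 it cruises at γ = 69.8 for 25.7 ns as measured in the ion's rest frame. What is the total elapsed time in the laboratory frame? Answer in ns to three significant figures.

Leg 1: 684 ns is already measured in the laboratory frame.
Leg 2: β = 0.7896; γ = 1/√(1 − 0.7896²) = 1/√0.3765 = 1.630; Δt_2 = 1.630 × 600 = 977.8 ns.
Leg 3: γ = 69.8; Δt_3 = 69.80 × 25.7 = 1794 ns.
Total: 684.0 + 977.8 + 1794 ns.

Δt = 3460 ns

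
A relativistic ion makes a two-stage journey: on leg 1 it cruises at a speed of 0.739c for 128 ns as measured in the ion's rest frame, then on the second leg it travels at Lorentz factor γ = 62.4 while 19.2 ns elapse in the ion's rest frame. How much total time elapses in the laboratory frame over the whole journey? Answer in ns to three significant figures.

Δt = 1390 ns

Leg 1: γ = 1/√(1 − 0.739²) = 1/√0.4539 = 1.484; Δt_1 = 1.484 × 128 = 190.0 ns.
Leg 2: γ = 62.4; Δt_2 = 62.40 × 19.2 = 1198 ns.
Total: 190.0 + 1198 ns.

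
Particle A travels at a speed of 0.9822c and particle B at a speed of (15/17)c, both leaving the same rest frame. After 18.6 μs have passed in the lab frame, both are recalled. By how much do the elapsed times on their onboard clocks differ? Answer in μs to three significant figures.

|τ_A − τ_B| = 5.26 μs

A: γ = 1/√(1 − 0.9822²) = 1/√0.03528 = 5.324; τ_A = 18.6/5.324 = 3.494 μs.
B: γ = 1/√(1 − (15/17)²) = 17/8 = 2.125; τ_B = 18.6/2.125 = 8.753 μs.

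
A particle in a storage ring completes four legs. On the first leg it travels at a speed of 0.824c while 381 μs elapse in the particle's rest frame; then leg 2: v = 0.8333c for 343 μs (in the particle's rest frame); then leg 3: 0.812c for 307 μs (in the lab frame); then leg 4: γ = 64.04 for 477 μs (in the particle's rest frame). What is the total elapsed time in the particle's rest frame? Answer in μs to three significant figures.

τ = 1380 μs

Leg 1: 381 μs is already measured in the particle's rest frame.
Leg 2: 343 μs is already measured in the particle's rest frame.
Leg 3: γ = 1/√(1 − 0.812²) = 1/√0.3407 = 1.713; τ_3 = 307/1.713 = 179.2 μs.
Leg 4: 477 μs is already measured in the particle's rest frame.
Total: 381.0 + 343.0 + 179.2 + 477.0 μs.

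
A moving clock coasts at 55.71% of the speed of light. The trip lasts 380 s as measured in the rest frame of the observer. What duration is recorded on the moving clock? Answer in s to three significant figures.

β = 0.5571; γ = 1/√(1 − 0.5571²) = 1/√0.6896 = 1.204
The interval measured in the rest frame of the observer is the dilated one; the clock on the moving clock measures the proper time τ = Δt/γ = 380/1.204 s.

τ = 316 s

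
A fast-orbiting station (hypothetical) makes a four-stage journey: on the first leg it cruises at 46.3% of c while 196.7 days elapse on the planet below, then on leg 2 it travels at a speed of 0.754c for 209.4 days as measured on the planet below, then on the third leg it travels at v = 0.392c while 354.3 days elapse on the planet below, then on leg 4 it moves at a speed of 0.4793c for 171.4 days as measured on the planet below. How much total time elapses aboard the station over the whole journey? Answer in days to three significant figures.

Leg 1: β = 0.463; γ = 1/√(1 − 0.463²) = 1/√0.7856 = 1.128; τ_1 = 196.7/1.128 = 174.3 days.
Leg 2: γ = 1/√(1 − 0.754²) = 1/√0.4315 = 1.522; τ_2 = 209.4/1.522 = 137.5 days.
Leg 3: γ = 1/√(1 − 0.392²) = 1/√0.8463 = 1.087; τ_3 = 354.3/1.087 = 325.9 days.
Leg 4: γ = 1/√(1 − 0.4793²) = 1/√0.7703 = 1.139; τ_4 = 171.4/1.139 = 150.4 days.
Total: 174.3 + 137.5 + 325.9 + 150.4 days.

τ = 788 days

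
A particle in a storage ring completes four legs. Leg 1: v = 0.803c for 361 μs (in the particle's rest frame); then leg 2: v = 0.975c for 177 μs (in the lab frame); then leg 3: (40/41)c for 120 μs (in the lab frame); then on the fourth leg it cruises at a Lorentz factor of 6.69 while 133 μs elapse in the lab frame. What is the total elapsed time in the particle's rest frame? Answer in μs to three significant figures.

τ = 447 μs

Leg 1: 361 μs is already measured in the particle's rest frame.
Leg 2: γ = 1/√(1 − 0.975²) = 1/√0.04938 = 4.500; τ_2 = 177/4.500 = 39.33 μs.
Leg 3: γ = 1/√(1 − (40/41)²) = 41/9 ≈ 4.556; τ_3 = 120/4.556 = 26.34 μs.
Leg 4: γ = 6.69; τ_4 = 133/6.690 = 19.88 μs.
Total: 361.0 + 39.33 + 26.34 + 19.88 μs.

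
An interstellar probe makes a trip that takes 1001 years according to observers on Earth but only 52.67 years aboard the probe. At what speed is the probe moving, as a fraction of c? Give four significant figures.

The proper time is measured aboard the probe (both events occur at the probe's location); Δt is measured on Earth. γ = Δt/τ = 1001/52.67 = 19.01.
β = √(1 − 1/γ²) = √(1 − 0.002769) = √0.9972

β = 0.9986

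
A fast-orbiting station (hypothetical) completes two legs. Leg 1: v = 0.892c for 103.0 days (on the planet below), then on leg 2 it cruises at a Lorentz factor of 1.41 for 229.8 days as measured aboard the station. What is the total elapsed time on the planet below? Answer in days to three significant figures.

Δt = 427 days

Leg 1: 103.0 days is already measured on the planet below.
Leg 2: γ = 1.41; Δt_2 = 1.410 × 229.8 = 324.0 days.
Total: 103.0 + 324.0 days.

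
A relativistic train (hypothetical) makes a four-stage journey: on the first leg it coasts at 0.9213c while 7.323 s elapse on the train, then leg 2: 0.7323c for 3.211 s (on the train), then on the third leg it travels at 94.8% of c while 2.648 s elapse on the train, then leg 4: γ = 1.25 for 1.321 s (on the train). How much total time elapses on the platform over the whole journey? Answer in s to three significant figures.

Δt = 33.5 s

Leg 1: γ = 1/√(1 − 0.9213²) = 1/√0.1512 = 2.572; Δt_1 = 2.572 × 7.323 = 18.83 s.
Leg 2: γ = 1/√(1 − 0.7323²) = 1/√0.4637 = 1.468; Δt_2 = 1.468 × 3.211 = 4.715 s.
Leg 3: β = 0.948; γ = 1/√(1 − 0.948²) = 1/√0.1013 = 3.142; Δt_3 = 3.142 × 2.648 = 8.320 s.
Leg 4: γ = 1.25; Δt_4 = 1.250 × 1.321 = 1.651 s.
Total: 18.83 + 4.715 + 8.320 + 1.651 s.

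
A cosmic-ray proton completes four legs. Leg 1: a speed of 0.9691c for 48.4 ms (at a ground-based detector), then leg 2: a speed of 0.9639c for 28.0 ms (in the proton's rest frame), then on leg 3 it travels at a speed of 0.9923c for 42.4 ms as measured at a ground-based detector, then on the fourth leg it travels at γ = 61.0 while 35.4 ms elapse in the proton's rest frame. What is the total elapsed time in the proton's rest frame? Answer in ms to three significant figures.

Leg 1: γ = 1/√(1 − 0.9691²) = 1/√0.06085 = 4.054; τ_1 = 48.4/4.054 = 11.94 ms.
Leg 2: 28.0 ms is already measured in the proton's rest frame.
Leg 3: γ = 1/√(1 − 0.9923²) = 1/√0.01534 = 8.074; τ_3 = 42.4/8.074 = 5.252 ms.
Leg 4: 35.4 ms is already measured in the proton's rest frame.
Total: 11.94 + 28.00 + 5.252 + 35.40 ms.

τ = 80.6 ms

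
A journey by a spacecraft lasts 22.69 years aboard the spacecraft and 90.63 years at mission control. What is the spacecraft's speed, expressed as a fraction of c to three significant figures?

β = 0.968

The proper time is measured aboard the spacecraft (both events occur at the spacecraft's location); Δt is measured at mission control. γ = Δt/τ = 90.63/22.69 = 3.994.
β = √(1 − 1/γ²) = √(1 − 0.06268) = √0.9373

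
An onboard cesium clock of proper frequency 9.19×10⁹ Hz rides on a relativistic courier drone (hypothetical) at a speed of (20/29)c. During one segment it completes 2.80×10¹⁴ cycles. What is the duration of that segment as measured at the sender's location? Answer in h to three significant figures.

Δt = 11.7 h

γ = 1/√(1 − (20/29)²) = 29/21 ≈ 1.381
Proper time for N cycles: τ = N/f = 2.80×10¹⁴/(9.19×10⁹) = 3.047×10⁴ s = 8.463 h.
Lab-frame duration Δt = γτ = 1.381 × 8.463 = 11.69 h.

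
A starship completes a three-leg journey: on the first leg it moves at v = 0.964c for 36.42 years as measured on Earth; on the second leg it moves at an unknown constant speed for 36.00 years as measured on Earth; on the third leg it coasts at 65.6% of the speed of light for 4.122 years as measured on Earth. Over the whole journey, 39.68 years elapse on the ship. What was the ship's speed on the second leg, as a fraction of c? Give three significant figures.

Leg 1: γ = 1/√(1 − 0.964²) = 1/√0.07070 = 3.761; τ_1 = 36.42/3.761 = 9.684 years.
Leg 2: speed unknown; τ_2 = 36.00/γ_2.
Leg 3: β = 0.656; γ = 1/√(1 − 0.656²) = 1/√0.5697 = 1.325; τ_3 = 4.122/1.325 = 3.111 years.
Total proper time: 9.684 + τ_2 + 3.111 = 39.68, so τ_2 = 39.68 − 12.80 = 26.88 years.
γ_2 = 36.00/26.88 = 1.339; β = √(1 − 1/γ²) = √0.4423.

β = 0.665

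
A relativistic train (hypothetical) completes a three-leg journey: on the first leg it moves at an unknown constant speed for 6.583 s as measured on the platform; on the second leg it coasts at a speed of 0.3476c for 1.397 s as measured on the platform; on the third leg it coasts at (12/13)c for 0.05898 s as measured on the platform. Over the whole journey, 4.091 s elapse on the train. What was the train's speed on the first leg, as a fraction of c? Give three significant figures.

β = 0.908

Leg 1: speed unknown; τ_1 = 6.583/γ_1.
Leg 2: γ = 1/√(1 − 0.3476²) = 1/√0.8792 = 1.067; τ_2 = 1.397/1.067 = 1.310 s.
Leg 3: γ = 1/√(1 − (12/13)²) = 13/5 = 2.600; τ_3 = 0.05898/2.600 = 0.02268 s.
Total proper time: τ_1 + 1.310 + 0.02268 = 4.091, so τ_1 = 4.091 − 1.333 = 2.758 s.
γ_1 = 6.583/2.758 = 2.387; β = √(1 − 1/γ²) = √0.8244.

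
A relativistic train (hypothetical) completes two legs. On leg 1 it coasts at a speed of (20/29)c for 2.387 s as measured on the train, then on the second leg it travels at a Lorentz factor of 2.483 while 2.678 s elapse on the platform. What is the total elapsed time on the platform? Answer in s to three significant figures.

Leg 1: γ = 1/√(1 − (20/29)²) = 29/21 ≈ 1.381; Δt_1 = 1.381 × 2.387 = 3.296 s.
Leg 2: 2.678 s is already measured on the platform.
Total: 3.296 + 2.678 s.

Δt = 5.97 s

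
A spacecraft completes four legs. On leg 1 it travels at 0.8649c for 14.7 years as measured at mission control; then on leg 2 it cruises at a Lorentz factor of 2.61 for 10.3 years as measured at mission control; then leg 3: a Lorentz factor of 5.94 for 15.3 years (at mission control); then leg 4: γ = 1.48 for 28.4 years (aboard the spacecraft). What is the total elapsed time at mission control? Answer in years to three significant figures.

Δt = 82.3 years

Leg 1: 14.7 years is already measured at mission control.
Leg 2: 10.3 years is already measured at mission control.
Leg 3: 15.3 years is already measured at mission control.
Leg 4: γ = 1.48; Δt_4 = 1.480 × 28.4 = 42.03 years.
Total: 14.70 + 10.30 + 15.30 + 42.03 years.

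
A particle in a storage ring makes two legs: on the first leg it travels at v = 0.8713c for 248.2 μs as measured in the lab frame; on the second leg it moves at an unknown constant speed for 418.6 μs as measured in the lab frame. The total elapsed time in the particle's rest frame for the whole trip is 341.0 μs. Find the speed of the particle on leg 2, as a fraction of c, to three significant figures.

Leg 1: γ = 1/√(1 − 0.8713²) = 1/√0.2408 = 2.038; τ_1 = 248.2/2.038 = 121.8 μs.
Leg 2: speed unknown; τ_2 = 418.6/γ_2.
Total proper time: 121.8 + τ_2 = 341.0, so τ_2 = 341.0 − 121.8 = 219.2 μs.
γ_2 = 418.6/219.2 = 1.910; β = √(1 − 1/γ²) = √0.7258.

β = 0.852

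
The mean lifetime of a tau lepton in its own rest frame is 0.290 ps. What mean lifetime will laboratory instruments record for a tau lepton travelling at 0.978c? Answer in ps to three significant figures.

Δt = 1.39 ps

γ = 1/√(1 − 0.978²) = 1/√0.04352 = 4.794
The rest-frame lifetime is the proper time; the lab measures the dilated interval Δt = γτ₀ = 4.794 × 0.290 ps.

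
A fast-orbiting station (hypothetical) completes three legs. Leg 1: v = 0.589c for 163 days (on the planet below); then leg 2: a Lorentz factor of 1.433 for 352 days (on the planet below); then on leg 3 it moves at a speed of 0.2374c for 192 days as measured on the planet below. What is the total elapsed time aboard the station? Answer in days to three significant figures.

Leg 1: γ = 1/√(1 − 0.589²) = 1/√0.6531 = 1.237; τ_1 = 163/1.237 = 131.7 days.
Leg 2: γ = 1.433; τ_2 = 352/1.433 = 245.6 days.
Leg 3: γ = 1/√(1 − 0.2374²) = 1/√0.9436 = 1.029; τ_3 = 192/1.029 = 186.5 days.
Total: 131.7 + 245.6 + 186.5 days.

τ = 564 days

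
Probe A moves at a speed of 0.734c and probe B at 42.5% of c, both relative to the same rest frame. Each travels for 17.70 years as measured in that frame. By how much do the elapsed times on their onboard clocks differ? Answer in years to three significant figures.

A: γ = 1/√(1 − 0.734²) = 1/√0.4612 = 1.472; τ_A = 17.70/1.472 = 12.02 years.
B: β = 0.425; γ = 1/√(1 − 0.425²) = 1/√0.8194 = 1.105; τ_B = 17.70/1.105 = 16.02 years.

|τ_A − τ_B| = 4.00 years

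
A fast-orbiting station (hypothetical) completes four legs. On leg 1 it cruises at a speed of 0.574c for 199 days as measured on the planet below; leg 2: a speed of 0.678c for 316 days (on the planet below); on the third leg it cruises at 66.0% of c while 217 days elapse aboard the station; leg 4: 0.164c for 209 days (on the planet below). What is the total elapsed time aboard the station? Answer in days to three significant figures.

τ = 818 days

Leg 1: γ = 1/√(1 − 0.574²) = 1/√0.6705 = 1.221; τ_1 = 199/1.221 = 163.0 days.
Leg 2: γ = 1/√(1 − 0.678²) = 1/√0.5403 = 1.360; τ_2 = 316/1.360 = 232.3 days.
Leg 3: 217 days is already measured aboard the station.
Leg 4: γ = 1/√(1 − 0.164²) = 1/√0.9731 = 1.014; τ_4 = 209/1.014 = 206.2 days.
Total: 163.0 + 232.3 + 217.0 + 206.2 days.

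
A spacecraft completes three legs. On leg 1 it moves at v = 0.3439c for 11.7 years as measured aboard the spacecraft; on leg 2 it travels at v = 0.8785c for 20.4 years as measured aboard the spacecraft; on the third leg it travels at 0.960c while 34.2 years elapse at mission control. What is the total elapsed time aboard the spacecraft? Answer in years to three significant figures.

τ = 41.7 years

Leg 1: 11.7 years is already measured aboard the spacecraft.
Leg 2: 20.4 years is already measured aboard the spacecraft.
Leg 3: γ = 1/√(1 − 0.960²) = 25/7 ≈ 3.571; τ_3 = 34.2/3.571 = 9.576 years.
Total: 11.70 + 20.40 + 9.576 years.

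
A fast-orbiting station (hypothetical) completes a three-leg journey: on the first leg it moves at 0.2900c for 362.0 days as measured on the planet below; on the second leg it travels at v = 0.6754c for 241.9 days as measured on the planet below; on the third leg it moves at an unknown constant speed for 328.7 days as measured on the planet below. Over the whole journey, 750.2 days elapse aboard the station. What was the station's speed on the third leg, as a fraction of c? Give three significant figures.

Leg 1: γ = 1/√(1 − 0.2900²) = 1/√0.9159 = 1.045; τ_1 = 362.0/1.045 = 346.4 days.
Leg 2: γ = 1/√(1 − 0.6754²) = 1/√0.5438 = 1.356; τ_2 = 241.9/1.356 = 178.4 days.
Leg 3: speed unknown; τ_3 = 328.7/γ_3.
Total proper time: 346.4 + 178.4 + τ_3 = 750.2, so τ_3 = 750.2 − 524.8 = 225.4 days.
γ_3 = 328.7/225.4 = 1.459; β = √(1 − 1/γ²) = √0.5299.

β = 0.728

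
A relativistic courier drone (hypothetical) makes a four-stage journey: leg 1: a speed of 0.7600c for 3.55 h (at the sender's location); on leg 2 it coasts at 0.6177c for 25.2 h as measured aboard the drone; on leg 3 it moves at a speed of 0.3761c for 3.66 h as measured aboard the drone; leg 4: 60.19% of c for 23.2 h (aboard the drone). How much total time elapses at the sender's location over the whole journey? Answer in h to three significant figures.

Leg 1: 3.55 h is already measured at the sender's location.
Leg 2: γ = 1/√(1 − 0.6177²) = 1/√0.6184 = 1.272; Δt_2 = 1.272 × 25.2 = 32.04 h.
Leg 3: γ = 1/√(1 − 0.3761²) = 1/√0.8585 = 1.079; Δt_3 = 1.079 × 3.66 = 3.950 h.
Leg 4: β = 0.6019; γ = 1/√(1 − 0.6019²) = 1/√0.6377 = 1.252; Δt_4 = 1.252 × 23.2 = 29.05 h.
Total: 3.550 + 32.04 + 3.950 + 29.05 h.

Δt = 68.6 h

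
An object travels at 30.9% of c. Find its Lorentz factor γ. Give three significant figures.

β = 0.309; γ = 1/√(1 − 0.309²) = 1/√0.9045 = 1.051

γ = 1.05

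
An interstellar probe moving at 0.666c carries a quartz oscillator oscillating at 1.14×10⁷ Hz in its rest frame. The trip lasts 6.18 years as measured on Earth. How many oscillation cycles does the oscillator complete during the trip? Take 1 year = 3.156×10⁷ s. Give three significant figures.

N = 1.66×10¹⁵

γ = 1/√(1 − 0.666²) = 1/√0.5564 = 1.341
The oscillator's own cycle count is N = f × τ where τ is the proper time aboard the probe. τ = Δt/γ = 6.18/1.341 = 4.610 years = 1.455×10⁸ s.
N = 1.14×10⁷ × 1.455×10⁸ = 1.659×10¹⁵.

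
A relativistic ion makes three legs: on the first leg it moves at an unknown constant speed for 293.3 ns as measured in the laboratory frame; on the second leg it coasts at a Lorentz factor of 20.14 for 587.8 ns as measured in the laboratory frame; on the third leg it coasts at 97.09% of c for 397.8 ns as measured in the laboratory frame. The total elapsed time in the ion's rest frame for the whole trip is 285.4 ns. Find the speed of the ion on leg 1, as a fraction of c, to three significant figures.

β = 0.836

Leg 1: speed unknown; τ_1 = 293.3/γ_1.
Leg 2: γ = 20.14; τ_2 = 587.8/20.14 = 29.19 ns.
Leg 3: β = 0.9709; γ = 1/√(1 − 0.9709²) = 1/√0.05735 = 4.176; τ_3 = 397.8/4.176 = 95.27 ns.
Total proper time: τ_1 + 29.19 + 95.27 = 285.4, so τ_1 = 285.4 − 124.5 = 160.9 ns.
γ_1 = 293.3/160.9 = 1.822; β = √(1 − 1/γ²) = √0.6989.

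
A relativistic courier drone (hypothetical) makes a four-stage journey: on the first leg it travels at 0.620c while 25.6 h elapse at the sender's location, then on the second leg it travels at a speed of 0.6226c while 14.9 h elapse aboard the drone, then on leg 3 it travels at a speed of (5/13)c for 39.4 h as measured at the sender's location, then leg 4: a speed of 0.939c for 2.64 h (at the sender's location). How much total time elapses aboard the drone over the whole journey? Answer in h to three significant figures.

τ = 72.3 h

Leg 1: γ = 1/√(1 − 0.620²) = 1/√0.6156 = 1.275; τ_1 = 25.6/1.275 = 20.09 h.
Leg 2: 14.9 h is already measured aboard the drone.
Leg 3: γ = 1/√(1 − (5/13)²) = 13/12 ≈ 1.083; τ_3 = 39.4/1.083 = 36.37 h.
Leg 4: γ = 1/√(1 − 0.939²) = 1/√0.1183 = 2.908; τ_4 = 2.64/2.908 = 0.9079 h.
Total: 20.09 + 14.90 + 36.37 + 0.9079 h.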